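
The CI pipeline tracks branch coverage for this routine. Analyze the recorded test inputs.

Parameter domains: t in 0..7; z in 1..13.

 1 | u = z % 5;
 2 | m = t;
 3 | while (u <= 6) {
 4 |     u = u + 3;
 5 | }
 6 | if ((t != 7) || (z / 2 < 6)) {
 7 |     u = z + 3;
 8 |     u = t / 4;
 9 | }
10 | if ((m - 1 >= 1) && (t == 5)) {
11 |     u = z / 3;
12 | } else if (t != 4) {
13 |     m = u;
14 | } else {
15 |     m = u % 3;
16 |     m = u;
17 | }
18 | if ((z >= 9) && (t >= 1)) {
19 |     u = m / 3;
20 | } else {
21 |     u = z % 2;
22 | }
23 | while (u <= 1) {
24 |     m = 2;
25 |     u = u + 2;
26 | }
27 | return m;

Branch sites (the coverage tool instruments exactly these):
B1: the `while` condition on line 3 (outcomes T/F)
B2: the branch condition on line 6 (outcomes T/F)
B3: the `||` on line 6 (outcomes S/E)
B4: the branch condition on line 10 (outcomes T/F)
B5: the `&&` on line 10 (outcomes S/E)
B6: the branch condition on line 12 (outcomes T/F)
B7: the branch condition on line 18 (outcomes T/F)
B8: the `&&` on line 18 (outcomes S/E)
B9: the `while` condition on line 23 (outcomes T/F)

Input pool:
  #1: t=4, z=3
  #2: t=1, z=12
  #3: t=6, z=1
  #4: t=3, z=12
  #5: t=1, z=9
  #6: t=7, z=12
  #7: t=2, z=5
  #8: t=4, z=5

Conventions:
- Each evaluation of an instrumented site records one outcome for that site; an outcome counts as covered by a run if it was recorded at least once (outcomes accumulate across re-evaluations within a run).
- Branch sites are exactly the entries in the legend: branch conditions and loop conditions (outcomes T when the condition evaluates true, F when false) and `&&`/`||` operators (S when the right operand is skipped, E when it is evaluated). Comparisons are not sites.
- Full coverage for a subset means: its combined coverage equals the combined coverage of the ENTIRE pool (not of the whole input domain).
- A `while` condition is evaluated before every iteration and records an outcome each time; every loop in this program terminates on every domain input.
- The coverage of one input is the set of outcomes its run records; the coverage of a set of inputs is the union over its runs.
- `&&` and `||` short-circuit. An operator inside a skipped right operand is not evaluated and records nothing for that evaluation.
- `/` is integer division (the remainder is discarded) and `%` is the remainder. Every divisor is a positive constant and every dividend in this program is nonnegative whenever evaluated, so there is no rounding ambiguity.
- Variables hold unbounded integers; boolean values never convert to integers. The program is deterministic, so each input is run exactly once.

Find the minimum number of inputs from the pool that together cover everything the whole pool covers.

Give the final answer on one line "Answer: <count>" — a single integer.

#1 (t=4, z=3) -> B1->T, B1->T, B1->F, B3->S, B2->T, B5->E, B4->F, B6->F, B8->S, B7->F, B9->T, B9->F; covered: B1=T, B1=F, B2=T, B3=S, B4=F, B5=E, B6=F, B7=F, B8=S, B9=T, B9=F
#2 (t=1, z=12) -> B1->T, B1->T, B1->F, B3->S, B2->T, B5->S, B4->F, B6->T, B8->E, B7->T, B9->T, B9->F; covered: B1=T, B1=F, B2=T, B3=S, B4=F, B5=S, B6=T, B7=T, B8=E, B9=T, B9=F
#3 (t=6, z=1) -> B1->T, B1->T, B1->F, B3->S, B2->T, B5->E, B4->F, B6->T, B8->S, B7->F, B9->T, B9->F; covered: B1=T, B1=F, B2=T, B3=S, B4=F, B5=E, B6=T, B7=F, B8=S, B9=T, B9=F
#4 (t=3, z=12) -> B1->T, B1->T, B1->F, B3->S, B2->T, B5->E, B4->F, B6->T, B8->E, B7->T, B9->T, B9->F; covered: B1=T, B1=F, B2=T, B3=S, B4=F, B5=E, B6=T, B7=T, B8=E, B9=T, B9=F
#5 (t=1, z=9) -> B1->T, B1->F, B3->S, B2->T, B5->S, B4->F, B6->T, B8->E, B7->T, B9->T, B9->F; covered: B1=T, B1=F, B2=T, B3=S, B4=F, B5=S, B6=T, B7=T, B8=E, B9=T, B9=F
#6 (t=7, z=12) -> B1->T, B1->T, B1->F, B3->E, B2->F, B5->E, B4->F, B6->T, B8->E, B7->T, B9->F; covered: B1=T, B1=F, B2=F, B3=E, B4=F, B5=E, B6=T, B7=T, B8=E, B9=F
#7 (t=2, z=5) -> B1->T, B1->T, B1->T, B1->F, B3->S, B2->T, B5->E, B4->F, B6->T, B8->S, B7->F, B9->T, B9->F; covered: B1=T, B1=F, B2=T, B3=S, B4=F, B5=E, B6=T, B7=F, B8=S, B9=T, B9=F
#8 (t=4, z=5) -> B1->T, B1->T, B1->T, B1->F, B3->S, B2->T, B5->E, B4->F, B6->F, B8->S, B7->F, B9->T, B9->F; covered: B1=T, B1=F, B2=T, B3=S, B4=F, B5=E, B6=F, B7=F, B8=S, B9=T, B9=F
pool-wide coverage (17 outcomes): B1=T, B1=F, B2=T, B2=F, B3=S, B3=E, B4=F, B5=S, B5=E, B6=T, B6=F, B7=T, B7=F, B8=S, B8=E, B9=T, B9=F
checked all size-1 subsets: none covers 17 outcomes (max 11/17)
checked all size-2 subsets: none covers 17 outcomes (max 16/17)
size 3: inputs {1, 2, 6} cover all 17 outcomes, and no lexicographically smaller subset of this size does

Answer: 3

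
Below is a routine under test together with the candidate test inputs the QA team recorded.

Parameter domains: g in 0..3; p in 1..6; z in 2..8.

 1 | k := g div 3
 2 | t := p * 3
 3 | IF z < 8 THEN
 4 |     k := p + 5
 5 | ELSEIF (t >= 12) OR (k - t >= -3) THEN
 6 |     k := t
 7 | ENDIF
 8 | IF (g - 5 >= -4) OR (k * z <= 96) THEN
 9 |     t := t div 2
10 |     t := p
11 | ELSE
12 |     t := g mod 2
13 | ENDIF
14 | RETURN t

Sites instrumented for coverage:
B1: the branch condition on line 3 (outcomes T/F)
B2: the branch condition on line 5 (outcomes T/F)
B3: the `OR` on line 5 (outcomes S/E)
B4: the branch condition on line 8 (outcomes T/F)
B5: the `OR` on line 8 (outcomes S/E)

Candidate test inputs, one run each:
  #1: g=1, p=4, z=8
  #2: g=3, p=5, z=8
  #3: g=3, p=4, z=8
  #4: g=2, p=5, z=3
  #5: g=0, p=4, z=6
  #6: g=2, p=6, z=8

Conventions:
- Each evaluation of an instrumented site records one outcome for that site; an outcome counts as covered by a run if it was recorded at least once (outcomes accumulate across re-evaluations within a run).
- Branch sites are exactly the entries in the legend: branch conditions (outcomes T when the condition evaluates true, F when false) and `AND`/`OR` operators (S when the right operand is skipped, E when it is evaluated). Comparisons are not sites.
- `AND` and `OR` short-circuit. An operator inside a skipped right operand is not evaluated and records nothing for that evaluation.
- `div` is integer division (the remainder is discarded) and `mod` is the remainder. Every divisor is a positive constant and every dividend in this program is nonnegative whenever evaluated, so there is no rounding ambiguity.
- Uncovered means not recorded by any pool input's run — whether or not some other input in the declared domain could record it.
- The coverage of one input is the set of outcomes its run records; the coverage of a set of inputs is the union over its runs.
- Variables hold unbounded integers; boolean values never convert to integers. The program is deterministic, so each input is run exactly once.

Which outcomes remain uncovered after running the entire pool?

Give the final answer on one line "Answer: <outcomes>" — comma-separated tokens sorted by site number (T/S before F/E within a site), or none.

input #1, g=1, p=4, z=8: outcomes B1=F, B2=T, B3=S, B4=T, B5=S
input #2, g=3, p=5, z=8: outcomes B1=F, B2=T, B3=S, B4=T, B5=S
input #3, g=3, p=4, z=8: outcomes B1=F, B2=T, B3=S, B4=T, B5=S
input #4, g=2, p=5, z=3: outcomes B1=T, B4=T, B5=S
input #5, g=0, p=4, z=6: outcomes B1=T, B4=T, B5=E
input #6, g=2, p=6, z=8: outcomes B1=F, B2=T, B3=S, B4=T, B5=S
union over the pool: B1=T, B1=F, B2=T, B3=S, B4=T, B5=S, B5=E
uncovered (3 of 10): B2=F, B3=E, B4=F

Answer: B2=F, B3=E, B4=F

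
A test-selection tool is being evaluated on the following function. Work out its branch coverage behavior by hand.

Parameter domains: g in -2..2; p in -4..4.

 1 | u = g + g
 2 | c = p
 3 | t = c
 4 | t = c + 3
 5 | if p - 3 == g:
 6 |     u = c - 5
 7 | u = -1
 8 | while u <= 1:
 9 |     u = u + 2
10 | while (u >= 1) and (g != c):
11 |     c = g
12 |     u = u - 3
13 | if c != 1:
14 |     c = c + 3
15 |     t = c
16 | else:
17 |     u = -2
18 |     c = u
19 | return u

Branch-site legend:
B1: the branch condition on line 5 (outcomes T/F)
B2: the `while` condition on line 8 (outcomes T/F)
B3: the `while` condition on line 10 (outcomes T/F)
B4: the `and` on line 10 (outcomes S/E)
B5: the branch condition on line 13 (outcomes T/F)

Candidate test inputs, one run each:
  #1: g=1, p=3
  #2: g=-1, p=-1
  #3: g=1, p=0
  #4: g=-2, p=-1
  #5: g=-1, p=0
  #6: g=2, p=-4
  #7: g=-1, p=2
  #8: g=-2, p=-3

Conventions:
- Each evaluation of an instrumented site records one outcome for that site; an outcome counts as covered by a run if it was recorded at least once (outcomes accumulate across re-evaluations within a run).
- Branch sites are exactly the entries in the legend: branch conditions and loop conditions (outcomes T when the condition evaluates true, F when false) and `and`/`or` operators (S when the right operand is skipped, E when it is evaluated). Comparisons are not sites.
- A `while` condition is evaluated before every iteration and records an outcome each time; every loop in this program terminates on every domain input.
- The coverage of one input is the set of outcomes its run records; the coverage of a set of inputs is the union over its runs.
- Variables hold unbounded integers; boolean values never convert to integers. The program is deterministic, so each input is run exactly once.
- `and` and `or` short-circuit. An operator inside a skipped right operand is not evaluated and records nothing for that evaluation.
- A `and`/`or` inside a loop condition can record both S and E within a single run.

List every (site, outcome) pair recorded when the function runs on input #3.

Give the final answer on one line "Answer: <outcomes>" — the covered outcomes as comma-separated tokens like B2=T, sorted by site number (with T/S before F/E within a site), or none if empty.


Running input #3 (g=1, p=0), event by event:
  B1->F, B2->T, B2->T, B2->F, B4->E, B3->T, B4->S, B3->F, B5->F
distinct outcomes covered: B1=F, B2=T, B2=F, B3=T, B3=F, B4=S, B4=E, B5=F
Answer: B1=F, B2=T, B2=F, B3=T, B3=F, B4=S, B4=E, B5=F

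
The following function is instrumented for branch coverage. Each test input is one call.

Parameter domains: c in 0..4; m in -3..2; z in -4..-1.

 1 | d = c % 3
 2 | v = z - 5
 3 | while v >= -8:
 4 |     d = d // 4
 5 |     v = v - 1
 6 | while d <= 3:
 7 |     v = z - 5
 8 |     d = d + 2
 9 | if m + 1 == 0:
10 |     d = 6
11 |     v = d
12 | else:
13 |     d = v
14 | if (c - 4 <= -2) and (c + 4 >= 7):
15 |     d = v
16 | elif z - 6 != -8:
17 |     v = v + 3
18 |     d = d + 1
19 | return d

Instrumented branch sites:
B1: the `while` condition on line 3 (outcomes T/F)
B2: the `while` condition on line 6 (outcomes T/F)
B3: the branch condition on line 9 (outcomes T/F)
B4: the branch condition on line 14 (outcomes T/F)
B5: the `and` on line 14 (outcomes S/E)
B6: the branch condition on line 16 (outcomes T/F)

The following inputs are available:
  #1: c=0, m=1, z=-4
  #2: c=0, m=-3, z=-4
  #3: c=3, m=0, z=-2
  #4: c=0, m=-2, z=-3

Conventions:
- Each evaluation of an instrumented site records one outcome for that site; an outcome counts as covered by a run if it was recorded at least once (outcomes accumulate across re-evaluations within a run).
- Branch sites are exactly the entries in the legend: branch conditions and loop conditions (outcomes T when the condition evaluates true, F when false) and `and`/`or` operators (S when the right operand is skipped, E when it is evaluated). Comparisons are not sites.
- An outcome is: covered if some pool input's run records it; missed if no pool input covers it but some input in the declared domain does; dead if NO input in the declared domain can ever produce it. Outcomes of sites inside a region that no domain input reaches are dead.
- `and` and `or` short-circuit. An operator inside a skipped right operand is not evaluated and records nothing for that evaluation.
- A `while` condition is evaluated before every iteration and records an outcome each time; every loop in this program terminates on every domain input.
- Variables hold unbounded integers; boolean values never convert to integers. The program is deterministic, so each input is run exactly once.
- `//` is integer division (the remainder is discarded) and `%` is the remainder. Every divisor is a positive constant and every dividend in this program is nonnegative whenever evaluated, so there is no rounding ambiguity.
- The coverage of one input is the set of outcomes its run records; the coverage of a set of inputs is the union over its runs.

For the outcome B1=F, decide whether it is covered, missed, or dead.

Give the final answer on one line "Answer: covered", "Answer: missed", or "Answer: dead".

B1=F is recorded by pool input(s) 1, 2, 3, 4 -> covered

Answer: covered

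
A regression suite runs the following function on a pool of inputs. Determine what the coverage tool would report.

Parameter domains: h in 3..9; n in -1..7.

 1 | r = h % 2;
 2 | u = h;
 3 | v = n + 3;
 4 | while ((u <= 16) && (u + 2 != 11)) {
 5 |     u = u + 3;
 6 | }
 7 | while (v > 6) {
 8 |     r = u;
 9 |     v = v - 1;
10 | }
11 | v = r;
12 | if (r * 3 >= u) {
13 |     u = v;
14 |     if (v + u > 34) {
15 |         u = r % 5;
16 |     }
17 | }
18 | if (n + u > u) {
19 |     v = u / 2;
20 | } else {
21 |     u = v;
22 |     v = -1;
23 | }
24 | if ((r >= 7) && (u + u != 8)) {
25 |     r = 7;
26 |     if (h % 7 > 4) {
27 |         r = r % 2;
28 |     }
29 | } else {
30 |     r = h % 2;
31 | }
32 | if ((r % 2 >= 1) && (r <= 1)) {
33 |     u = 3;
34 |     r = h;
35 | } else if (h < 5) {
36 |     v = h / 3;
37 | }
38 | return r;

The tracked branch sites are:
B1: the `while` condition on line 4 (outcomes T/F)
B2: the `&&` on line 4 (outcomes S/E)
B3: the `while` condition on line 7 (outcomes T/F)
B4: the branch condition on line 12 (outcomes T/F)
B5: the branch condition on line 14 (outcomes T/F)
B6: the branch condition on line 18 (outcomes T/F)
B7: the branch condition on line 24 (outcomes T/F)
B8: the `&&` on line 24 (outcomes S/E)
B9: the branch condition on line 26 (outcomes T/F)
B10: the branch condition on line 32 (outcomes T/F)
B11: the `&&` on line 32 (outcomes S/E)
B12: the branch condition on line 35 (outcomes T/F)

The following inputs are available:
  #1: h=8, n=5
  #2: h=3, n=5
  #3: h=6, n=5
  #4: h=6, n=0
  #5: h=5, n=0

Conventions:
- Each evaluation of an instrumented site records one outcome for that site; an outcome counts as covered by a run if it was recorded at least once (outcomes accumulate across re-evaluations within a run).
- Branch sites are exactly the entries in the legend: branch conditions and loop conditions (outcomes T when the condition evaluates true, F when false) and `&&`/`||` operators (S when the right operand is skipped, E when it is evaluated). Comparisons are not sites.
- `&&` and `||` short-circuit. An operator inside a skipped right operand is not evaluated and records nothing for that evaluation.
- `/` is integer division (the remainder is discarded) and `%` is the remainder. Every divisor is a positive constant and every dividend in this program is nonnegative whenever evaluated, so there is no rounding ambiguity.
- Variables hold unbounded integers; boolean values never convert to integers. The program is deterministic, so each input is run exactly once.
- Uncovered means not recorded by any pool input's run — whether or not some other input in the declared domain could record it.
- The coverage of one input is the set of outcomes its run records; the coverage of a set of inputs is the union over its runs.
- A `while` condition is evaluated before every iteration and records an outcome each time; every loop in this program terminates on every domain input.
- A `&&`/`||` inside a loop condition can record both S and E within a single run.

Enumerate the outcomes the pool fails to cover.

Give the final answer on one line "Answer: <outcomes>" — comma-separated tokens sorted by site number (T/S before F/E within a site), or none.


run #1 (h=8, n=5) runs B2->E, B1->T, B2->E, B1->T, B2->E, B1->T, B2->S, B1->F, B3->T, B3->T, B3->F, B4->T, B5->F, B6->T, ...; records B1=T, B1=F, B2=S, B2=E, B3=T, B3=F, B4=T, B5=F, B6=T, B7=T, B8=E, B9=F, B10=F, B11=E, B12=F
run #2 (h=3, n=5) runs B2->E, B1->T, B2->E, B1->T, B2->E, B1->F, B3->T, B3->T, B3->F, B4->T, B5->F, B6->T, B8->E, B7->T, ...; records B1=T, B1=F, B2=E, B3=T, B3=F, B4=T, B5=F, B6=T, B7=T, B8=E, B9=F, B10=F, B11=E, B12=T
run #3 (h=6, n=5) runs B2->E, B1->T, B2->E, B1->F, B3->T, B3->T, B3->F, B4->T, B5->F, B6->T, B8->E, B7->T, B9->T, B11->E, ...; records B1=T, B1=F, B2=E, B3=T, B3=F, B4=T, B5=F, B6=T, B7=T, B8=E, B9=T, B10=T, B11=E
run #4 (h=6, n=0) runs B2->E, B1->T, B2->E, B1->F, B3->F, B4->F, B6->F, B8->S, B7->F, B11->S, B10->F, B12->F; records B1=T, B1=F, B2=E, B3=F, B4=F, B6=F, B7=F, B8=S, B10=F, B11=S, B12=F
run #5 (h=5, n=0) runs B2->E, B1->T, B2->E, B1->T, B2->E, B1->T, B2->E, B1->T, B2->S, B1->F, B3->F, B4->F, B6->F, B8->S, ...; records B1=T, B1=F, B2=S, B2=E, B3=F, B4=F, B6=F, B7=F, B8=S, B10=T, B11=E
union over the pool: B1=T, B1=F, B2=S, B2=E, B3=T, B3=F, B4=T, B4=F, B5=F, B6=T, B6=F, B7=T, B7=F, B8=S, B8=E, B9=T, B9=F, B10=T, B10=F, B11=S, B11=E, B12=T, B12=F
uncovered (1 of 24): B5=T
Answer: B5=T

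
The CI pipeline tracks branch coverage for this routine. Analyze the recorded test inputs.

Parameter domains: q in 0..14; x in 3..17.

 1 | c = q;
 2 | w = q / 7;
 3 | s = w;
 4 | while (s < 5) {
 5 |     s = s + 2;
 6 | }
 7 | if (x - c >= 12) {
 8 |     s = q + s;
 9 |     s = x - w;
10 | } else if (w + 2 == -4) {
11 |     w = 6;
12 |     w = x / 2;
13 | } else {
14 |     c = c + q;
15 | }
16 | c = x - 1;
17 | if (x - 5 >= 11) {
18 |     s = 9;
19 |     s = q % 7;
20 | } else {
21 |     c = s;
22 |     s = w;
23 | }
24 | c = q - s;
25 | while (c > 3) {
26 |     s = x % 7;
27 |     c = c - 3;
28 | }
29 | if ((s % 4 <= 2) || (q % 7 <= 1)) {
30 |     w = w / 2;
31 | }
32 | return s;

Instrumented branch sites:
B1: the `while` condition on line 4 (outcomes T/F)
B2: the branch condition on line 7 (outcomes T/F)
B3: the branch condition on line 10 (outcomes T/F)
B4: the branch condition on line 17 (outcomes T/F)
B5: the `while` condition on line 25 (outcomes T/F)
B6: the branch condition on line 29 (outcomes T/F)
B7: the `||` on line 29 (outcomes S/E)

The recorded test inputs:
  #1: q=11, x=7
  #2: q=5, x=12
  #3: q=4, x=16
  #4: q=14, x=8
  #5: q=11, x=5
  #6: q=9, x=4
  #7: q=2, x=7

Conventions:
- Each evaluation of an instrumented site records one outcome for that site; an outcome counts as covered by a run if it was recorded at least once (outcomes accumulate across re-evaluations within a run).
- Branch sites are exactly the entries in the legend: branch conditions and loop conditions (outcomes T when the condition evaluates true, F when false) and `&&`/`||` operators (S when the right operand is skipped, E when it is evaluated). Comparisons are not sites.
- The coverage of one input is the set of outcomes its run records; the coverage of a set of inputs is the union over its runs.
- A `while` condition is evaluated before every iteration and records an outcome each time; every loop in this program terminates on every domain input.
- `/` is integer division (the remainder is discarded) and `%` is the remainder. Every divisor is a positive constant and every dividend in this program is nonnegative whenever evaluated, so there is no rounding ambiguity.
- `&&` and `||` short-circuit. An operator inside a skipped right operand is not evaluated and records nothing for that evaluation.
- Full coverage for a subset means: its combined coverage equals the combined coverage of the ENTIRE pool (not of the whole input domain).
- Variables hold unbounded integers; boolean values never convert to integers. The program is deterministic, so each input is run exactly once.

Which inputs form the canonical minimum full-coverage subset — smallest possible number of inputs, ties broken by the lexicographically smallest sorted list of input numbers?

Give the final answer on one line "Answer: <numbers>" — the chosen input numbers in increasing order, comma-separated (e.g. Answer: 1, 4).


#1 (q=11, x=7) -> B1->T, B1->T, B1->F, B2->F, B3->F, B4->F, B5->T, B5->T, B5->T, B5->F, B7->S, B6->T; covered: B1=T, B1=F, B2=F, B3=F, B4=F, B5=T, B5=F, B6=T, B7=S
#2 (q=5, x=12) -> B1->T, B1->T, B1->T, B1->F, B2->F, B3->F, B4->F, B5->T, B5->F, B7->S, B6->T; covered: B1=T, B1=F, B2=F, B3=F, B4=F, B5=T, B5=F, B6=T, B7=S
#3 (q=4, x=16) -> B1->T, B1->T, B1->T, B1->F, B2->T, B4->T, B5->F, B7->S, B6->T; covered: B1=T, B1=F, B2=T, B4=T, B5=F, B6=T, B7=S
#4 (q=14, x=8) -> B1->T, B1->T, B1->F, B2->F, B3->F, B4->F, B5->T, B5->T, B5->T, B5->F, B7->S, B6->T; covered: B1=T, B1=F, B2=F, B3=F, B4=F, B5=T, B5=F, B6=T, B7=S
#5 (q=11, x=5) -> B1->T, B1->T, B1->F, B2->F, B3->F, B4->F, B5->T, B5->T, B5->T, B5->F, B7->S, B6->T; covered: B1=T, B1=F, B2=F, B3=F, B4=F, B5=T, B5=F, B6=T, B7=S
#6 (q=9, x=4) -> B1->T, B1->T, B1->F, B2->F, B3->F, B4->F, B5->T, B5->T, B5->F, B7->S, B6->T; covered: B1=T, B1=F, B2=F, B3=F, B4=F, B5=T, B5=F, B6=T, B7=S
#7 (q=2, x=7) -> B1->T, B1->T, B1->T, B1->F, B2->F, B3->F, B4->F, B5->F, B7->S, B6->T; covered: B1=T, B1=F, B2=F, B3=F, B4=F, B5=F, B6=T, B7=S
pool-wide coverage (11 outcomes): B1=T, B1=F, B2=T, B2=F, B3=F, B4=T, B4=F, B5=T, B5=F, B6=T, B7=S
no size-1 subset reaches all 11 outcomes (best union: 9/11)
at size 2, {1, 3} reaches all 11 outcomes; every lexicographically earlier size-2 subset fails
Answer: 1, 3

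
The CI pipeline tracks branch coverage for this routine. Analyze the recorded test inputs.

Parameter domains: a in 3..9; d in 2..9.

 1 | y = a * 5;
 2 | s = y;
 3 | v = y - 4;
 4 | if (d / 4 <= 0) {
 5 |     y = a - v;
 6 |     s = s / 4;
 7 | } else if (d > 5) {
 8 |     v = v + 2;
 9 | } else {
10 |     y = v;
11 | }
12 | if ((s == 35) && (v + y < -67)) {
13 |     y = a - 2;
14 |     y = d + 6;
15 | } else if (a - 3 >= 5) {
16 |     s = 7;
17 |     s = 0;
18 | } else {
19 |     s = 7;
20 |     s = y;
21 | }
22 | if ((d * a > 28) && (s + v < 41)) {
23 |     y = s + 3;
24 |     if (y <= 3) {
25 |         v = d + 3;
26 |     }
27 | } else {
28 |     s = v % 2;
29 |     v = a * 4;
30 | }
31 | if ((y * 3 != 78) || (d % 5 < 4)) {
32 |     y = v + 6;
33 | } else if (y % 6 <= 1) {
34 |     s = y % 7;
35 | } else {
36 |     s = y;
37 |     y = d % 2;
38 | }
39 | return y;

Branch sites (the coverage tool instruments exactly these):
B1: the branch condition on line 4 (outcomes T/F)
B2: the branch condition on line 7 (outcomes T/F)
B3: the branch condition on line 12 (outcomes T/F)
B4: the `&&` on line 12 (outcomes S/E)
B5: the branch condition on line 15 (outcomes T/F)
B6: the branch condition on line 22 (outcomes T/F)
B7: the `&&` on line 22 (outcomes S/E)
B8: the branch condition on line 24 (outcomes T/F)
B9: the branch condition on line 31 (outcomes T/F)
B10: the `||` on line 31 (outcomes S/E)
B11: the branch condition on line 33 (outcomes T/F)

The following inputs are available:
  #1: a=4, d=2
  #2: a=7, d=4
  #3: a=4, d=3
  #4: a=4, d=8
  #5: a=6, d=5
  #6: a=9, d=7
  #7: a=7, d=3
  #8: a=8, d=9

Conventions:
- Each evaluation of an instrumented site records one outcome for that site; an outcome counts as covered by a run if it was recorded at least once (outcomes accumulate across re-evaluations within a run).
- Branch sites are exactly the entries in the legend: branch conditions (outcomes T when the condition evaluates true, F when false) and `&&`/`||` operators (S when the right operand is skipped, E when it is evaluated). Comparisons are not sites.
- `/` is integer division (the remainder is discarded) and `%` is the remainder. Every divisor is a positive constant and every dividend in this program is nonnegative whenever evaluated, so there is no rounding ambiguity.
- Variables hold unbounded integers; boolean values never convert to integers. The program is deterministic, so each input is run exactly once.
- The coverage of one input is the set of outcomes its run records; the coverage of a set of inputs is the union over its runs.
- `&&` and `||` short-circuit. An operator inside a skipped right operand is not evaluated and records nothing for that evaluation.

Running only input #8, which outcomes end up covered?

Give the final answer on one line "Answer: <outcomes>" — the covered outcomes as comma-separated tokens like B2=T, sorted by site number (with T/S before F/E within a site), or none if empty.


Tracing the run of input #8 (a=8, d=9):
  B1->F, B2->T, B4->S, B3->F, B5->T, B7->E, B6->T, B8->T, B10->S, B9->T
collecting distinct outcomes: B1=F, B2=T, B3=F, B4=S, B5=T, B6=T, B7=E, B8=T, B9=T, B10=S
Answer: B1=F, B2=T, B3=F, B4=S, B5=T, B6=T, B7=E, B8=T, B9=T, B10=S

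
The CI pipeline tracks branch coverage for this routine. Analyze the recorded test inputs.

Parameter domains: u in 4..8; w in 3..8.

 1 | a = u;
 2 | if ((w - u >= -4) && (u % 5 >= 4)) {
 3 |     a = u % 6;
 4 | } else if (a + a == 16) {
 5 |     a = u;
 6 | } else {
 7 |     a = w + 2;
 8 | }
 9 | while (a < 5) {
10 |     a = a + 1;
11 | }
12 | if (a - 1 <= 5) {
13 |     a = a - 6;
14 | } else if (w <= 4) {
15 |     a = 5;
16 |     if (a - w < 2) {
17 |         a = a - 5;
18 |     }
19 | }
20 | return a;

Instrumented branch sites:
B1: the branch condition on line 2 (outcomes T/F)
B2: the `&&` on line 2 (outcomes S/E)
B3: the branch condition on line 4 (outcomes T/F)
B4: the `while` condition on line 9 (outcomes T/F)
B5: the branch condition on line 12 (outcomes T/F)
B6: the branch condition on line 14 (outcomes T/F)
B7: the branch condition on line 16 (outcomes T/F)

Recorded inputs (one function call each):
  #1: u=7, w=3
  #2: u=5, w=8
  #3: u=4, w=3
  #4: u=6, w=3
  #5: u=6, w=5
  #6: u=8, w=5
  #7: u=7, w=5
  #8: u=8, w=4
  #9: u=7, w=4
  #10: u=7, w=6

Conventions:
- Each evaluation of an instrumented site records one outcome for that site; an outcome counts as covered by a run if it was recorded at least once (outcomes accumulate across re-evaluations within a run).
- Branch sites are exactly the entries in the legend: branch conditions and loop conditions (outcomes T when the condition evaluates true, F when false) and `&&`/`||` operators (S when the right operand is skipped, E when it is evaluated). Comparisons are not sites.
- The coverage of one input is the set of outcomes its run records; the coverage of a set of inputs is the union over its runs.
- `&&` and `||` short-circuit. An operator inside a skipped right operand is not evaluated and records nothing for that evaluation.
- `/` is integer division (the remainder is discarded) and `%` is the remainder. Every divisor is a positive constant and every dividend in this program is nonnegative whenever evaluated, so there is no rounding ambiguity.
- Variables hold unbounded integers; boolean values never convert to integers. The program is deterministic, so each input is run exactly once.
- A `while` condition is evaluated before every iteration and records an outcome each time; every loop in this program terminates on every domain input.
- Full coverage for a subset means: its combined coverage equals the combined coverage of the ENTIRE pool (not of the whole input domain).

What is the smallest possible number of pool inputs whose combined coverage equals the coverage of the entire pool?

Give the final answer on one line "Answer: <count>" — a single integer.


input #1, u=7, w=3: events B2->E, B1->F, B3->F, B4->F, B5->T; outcomes B1=F, B2=E, B3=F, B4=F, B5=T
input #2, u=5, w=8: events B2->E, B1->F, B3->F, B4->F, B5->F, B6->F; outcomes B1=F, B2=E, B3=F, B4=F, B5=F, B6=F
input #3, u=4, w=3: events B2->E, B1->T, B4->T, B4->F, B5->T; outcomes B1=T, B2=E, B4=T, B4=F, B5=T
input #4, u=6, w=3: events B2->E, B1->F, B3->F, B4->F, B5->T; outcomes B1=F, B2=E, B3=F, B4=F, B5=T
input #5, u=6, w=5: events B2->E, B1->F, B3->F, B4->F, B5->F, B6->F; outcomes B1=F, B2=E, B3=F, B4=F, B5=F, B6=F
input #6, u=8, w=5: events B2->E, B1->F, B3->T, B4->F, B5->F, B6->F; outcomes B1=F, B2=E, B3=T, B4=F, B5=F, B6=F
input #7, u=7, w=5: events B2->E, B1->F, B3->F, B4->F, B5->F, B6->F; outcomes B1=F, B2=E, B3=F, B4=F, B5=F, B6=F
input #8, u=8, w=4: events B2->E, B1->F, B3->T, B4->F, B5->F, B6->T, B7->T; outcomes B1=F, B2=E, B3=T, B4=F, B5=F, B6=T, B7=T
input #9, u=7, w=4: events B2->E, B1->F, B3->F, B4->F, B5->T; outcomes B1=F, B2=E, B3=F, B4=F, B5=T
input #10, u=7, w=6: events B2->E, B1->F, B3->F, B4->F, B5->F, B6->F; outcomes B1=F, B2=E, B3=F, B4=F, B5=F, B6=F
union over all inputs: B1=T, B1=F, B2=E, B3=T, B3=F, B4=T, B4=F, B5=T, B5=F, B6=T, B6=F, B7=T (12 outcomes)
every size-1 subset falls short of the 12 outcomes (best: 7/12)
every size-2 subset falls short of the 12 outcomes (best: 10/12)
size 3: inputs {2, 3, 8} cover all 12 outcomes, and no lexicographically smaller subset of this size does
Answer: 3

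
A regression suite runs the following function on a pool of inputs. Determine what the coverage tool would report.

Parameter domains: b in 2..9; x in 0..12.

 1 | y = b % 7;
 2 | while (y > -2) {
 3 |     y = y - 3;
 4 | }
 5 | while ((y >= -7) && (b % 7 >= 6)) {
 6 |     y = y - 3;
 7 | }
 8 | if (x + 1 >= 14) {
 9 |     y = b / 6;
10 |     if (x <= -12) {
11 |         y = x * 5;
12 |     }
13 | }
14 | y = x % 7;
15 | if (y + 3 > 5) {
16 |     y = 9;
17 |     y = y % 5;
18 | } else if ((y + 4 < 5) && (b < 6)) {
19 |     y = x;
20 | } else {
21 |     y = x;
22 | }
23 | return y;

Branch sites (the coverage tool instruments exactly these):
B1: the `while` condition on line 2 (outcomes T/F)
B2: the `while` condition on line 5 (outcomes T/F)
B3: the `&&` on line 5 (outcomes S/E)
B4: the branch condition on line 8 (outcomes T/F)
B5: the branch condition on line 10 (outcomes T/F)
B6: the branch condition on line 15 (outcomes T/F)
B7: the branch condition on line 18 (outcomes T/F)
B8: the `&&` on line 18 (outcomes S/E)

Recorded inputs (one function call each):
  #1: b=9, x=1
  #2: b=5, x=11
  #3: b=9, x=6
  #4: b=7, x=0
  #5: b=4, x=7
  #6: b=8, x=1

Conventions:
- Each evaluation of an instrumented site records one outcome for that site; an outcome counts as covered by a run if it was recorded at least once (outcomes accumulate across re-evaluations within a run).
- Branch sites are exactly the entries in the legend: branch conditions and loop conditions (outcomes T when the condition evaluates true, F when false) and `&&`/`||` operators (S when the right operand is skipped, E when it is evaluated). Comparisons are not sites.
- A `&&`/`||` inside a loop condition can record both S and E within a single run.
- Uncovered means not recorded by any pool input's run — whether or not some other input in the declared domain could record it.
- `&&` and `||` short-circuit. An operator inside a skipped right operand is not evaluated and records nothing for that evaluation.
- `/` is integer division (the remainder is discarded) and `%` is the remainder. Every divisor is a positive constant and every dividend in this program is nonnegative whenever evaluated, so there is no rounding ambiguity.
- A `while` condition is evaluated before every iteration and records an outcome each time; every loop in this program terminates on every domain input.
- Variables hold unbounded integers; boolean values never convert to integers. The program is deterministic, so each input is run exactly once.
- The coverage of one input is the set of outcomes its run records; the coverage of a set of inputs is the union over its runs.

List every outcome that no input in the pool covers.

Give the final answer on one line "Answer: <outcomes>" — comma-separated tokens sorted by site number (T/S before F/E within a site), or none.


input #1 (b=9, x=1): events B1->T, B1->T, B1->F, B3->E, B2->F, B4->F, B6->F, B8->S, B7->F; covers B1=T, B1=F, B2=F, B3=E, B4=F, B6=F, B7=F, B8=S
input #2 (b=5, x=11): events B1->T, B1->T, B1->T, B1->F, B3->E, B2->F, B4->F, B6->T; covers B1=T, B1=F, B2=F, B3=E, B4=F, B6=T
input #3 (b=9, x=6): events B1->T, B1->T, B1->F, B3->E, B2->F, B4->F, B6->T; covers B1=T, B1=F, B2=F, B3=E, B4=F, B6=T
input #4 (b=7, x=0): events B1->T, B1->F, B3->E, B2->F, B4->F, B6->F, B8->E, B7->F; covers B1=T, B1=F, B2=F, B3=E, B4=F, B6=F, B7=F, B8=E
input #5 (b=4, x=7): events B1->T, B1->T, B1->F, B3->E, B2->F, B4->F, B6->F, B8->E, B7->T; covers B1=T, B1=F, B2=F, B3=E, B4=F, B6=F, B7=T, B8=E
input #6 (b=8, x=1): events B1->T, B1->F, B3->E, B2->F, B4->F, B6->F, B8->S, B7->F; covers B1=T, B1=F, B2=F, B3=E, B4=F, B6=F, B7=F, B8=S
union over the pool: B1=T, B1=F, B2=F, B3=E, B4=F, B6=T, B6=F, B7=T, B7=F, B8=S, B8=E
uncovered (5 of 16): B2=T, B3=S, B4=T, B5=T, B5=F
Answer: B2=T, B3=S, B4=T, B5=T, B5=F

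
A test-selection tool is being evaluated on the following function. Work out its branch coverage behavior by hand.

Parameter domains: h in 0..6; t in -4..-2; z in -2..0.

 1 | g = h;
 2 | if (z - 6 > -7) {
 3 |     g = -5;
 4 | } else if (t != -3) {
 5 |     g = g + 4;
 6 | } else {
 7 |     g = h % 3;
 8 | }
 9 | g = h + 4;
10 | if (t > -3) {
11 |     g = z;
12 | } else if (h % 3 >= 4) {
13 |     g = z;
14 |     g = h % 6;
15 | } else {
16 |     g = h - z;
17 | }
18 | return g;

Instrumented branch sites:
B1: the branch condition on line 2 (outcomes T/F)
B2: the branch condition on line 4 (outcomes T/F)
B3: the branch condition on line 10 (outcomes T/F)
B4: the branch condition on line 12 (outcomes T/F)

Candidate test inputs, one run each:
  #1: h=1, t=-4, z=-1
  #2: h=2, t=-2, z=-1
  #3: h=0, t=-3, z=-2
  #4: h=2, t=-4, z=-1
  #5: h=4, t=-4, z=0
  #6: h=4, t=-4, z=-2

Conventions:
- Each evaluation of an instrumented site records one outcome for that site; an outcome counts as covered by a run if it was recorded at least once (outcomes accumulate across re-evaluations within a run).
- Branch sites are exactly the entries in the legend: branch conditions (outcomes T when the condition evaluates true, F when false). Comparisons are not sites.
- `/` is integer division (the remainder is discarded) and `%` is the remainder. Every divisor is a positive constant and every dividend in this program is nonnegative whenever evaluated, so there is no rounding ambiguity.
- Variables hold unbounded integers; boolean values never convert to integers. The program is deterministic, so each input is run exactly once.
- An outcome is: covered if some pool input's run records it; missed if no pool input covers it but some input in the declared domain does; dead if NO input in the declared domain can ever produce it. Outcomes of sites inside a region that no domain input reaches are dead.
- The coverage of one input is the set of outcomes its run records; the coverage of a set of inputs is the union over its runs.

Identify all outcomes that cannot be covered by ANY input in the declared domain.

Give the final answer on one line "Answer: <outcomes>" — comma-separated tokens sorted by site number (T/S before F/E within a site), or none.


running all 63 domain inputs and tallying outcomes:
  B4=T: unreachable across the whole domain -> dead
  reachable outcomes have witnesses, e.g. B1=T (e.g. h=0, t=-4, z=0), B1=F (e.g. h=0, t=-4, z=-2), B2=T (e.g. h=0, t=-4, z=-2), B2=F (e.g. h=0, t=-3, z=-2)
Answer: B4=T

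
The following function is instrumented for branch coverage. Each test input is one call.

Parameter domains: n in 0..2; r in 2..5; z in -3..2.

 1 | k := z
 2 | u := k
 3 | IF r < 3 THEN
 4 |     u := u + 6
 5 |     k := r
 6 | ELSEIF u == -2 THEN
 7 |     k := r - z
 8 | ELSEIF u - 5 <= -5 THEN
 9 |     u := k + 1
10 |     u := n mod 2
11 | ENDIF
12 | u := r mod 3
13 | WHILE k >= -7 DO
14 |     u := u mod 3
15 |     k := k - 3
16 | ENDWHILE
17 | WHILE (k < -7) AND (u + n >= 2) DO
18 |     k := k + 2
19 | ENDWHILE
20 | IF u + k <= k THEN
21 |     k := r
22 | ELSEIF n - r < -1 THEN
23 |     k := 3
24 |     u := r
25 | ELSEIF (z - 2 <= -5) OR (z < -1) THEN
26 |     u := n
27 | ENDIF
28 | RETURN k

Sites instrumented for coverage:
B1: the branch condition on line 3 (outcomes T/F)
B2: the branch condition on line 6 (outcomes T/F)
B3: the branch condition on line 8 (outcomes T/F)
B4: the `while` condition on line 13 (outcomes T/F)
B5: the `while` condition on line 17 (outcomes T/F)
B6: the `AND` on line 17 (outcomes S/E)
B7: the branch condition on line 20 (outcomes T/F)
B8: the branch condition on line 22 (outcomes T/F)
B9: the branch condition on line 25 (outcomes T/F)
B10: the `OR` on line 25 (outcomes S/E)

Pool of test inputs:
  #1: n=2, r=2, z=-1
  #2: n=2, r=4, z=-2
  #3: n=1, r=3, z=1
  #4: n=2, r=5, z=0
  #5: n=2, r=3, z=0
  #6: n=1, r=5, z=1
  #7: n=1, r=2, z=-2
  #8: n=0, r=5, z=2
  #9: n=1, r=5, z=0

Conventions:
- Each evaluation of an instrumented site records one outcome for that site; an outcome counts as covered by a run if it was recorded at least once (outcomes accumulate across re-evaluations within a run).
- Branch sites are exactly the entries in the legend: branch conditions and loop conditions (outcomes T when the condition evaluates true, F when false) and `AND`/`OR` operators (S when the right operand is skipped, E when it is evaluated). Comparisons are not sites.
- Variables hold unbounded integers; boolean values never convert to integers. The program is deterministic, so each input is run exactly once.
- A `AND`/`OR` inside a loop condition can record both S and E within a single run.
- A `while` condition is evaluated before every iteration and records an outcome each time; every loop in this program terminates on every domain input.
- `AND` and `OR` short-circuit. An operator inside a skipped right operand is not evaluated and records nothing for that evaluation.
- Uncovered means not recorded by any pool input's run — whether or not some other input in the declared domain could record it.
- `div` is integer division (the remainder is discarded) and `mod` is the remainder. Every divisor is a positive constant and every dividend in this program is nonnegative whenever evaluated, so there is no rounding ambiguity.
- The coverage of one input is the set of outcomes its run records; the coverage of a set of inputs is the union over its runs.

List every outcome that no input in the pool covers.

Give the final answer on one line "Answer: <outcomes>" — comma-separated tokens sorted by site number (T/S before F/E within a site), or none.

input #1 (n=2, r=2, z=-1): events B1->T, B4->T, B4->T, B4->T, B4->T, B4->F, B6->E, B5->T, B6->E, B5->T, B6->S, B5->F, B7->F, B8->F, ...; covers B1=T, B4=T, B4=F, B5=T, B5=F, B6=S, B6=E, B7=F, B8=F, B9=F, B10=E
input #2 (n=2, r=4, z=-2): events B1->F, B2->T, B4->T, B4->T, B4->T, B4->T, B4->T, B4->F, B6->E, B5->T, B6->S, B5->F, B7->F, B8->T; covers B1=F, B2=T, B4=T, B4=F, B5=T, B5=F, B6=S, B6=E, B7=F, B8=T
input #3 (n=1, r=3, z=1): events B1->F, B2->F, B3->F, B4->T, B4->T, B4->T, B4->F, B6->E, B5->F, B7->T; covers B1=F, B2=F, B3=F, B4=T, B4=F, B5=F, B6=E, B7=T
input #4 (n=2, r=5, z=0): events B1->F, B2->F, B3->T, B4->T, B4->T, B4->T, B4->F, B6->E, B5->T, B6->S, B5->F, B7->F, B8->T; covers B1=F, B2=F, B3=T, B4=T, B4=F, B5=T, B5=F, B6=S, B6=E, B7=F, B8=T
input #5 (n=2, r=3, z=0): events B1->F, B2->F, B3->T, B4->T, B4->T, B4->T, B4->F, B6->E, B5->T, B6->S, B5->F, B7->T; covers B1=F, B2=F, B3=T, B4=T, B4=F, B5=T, B5=F, B6=S, B6=E, B7=T
input #6 (n=1, r=5, z=1): events B1->F, B2->F, B3->F, B4->T, B4->T, B4->T, B4->F, B6->E, B5->T, B6->S, B5->F, B7->F, B8->T; covers B1=F, B2=F, B3=F, B4=T, B4=F, B5=T, B5=F, B6=S, B6=E, B7=F, B8=T
input #7 (n=1, r=2, z=-2): events B1->T, B4->T, B4->T, B4->T, B4->T, B4->F, B6->E, B5->T, B6->E, B5->T, B6->S, B5->F, B7->F, B8->F, ...; covers B1=T, B4=T, B4=F, B5=T, B5=F, B6=S, B6=E, B7=F, B8=F, B9=T, B10=E
input #8 (n=0, r=5, z=2): events B1->F, B2->F, B3->F, B4->T, B4->T, B4->T, B4->T, B4->F, B6->E, B5->T, B6->E, B5->T, B6->S, B5->F, ...; covers B1=F, B2=F, B3=F, B4=T, B4=F, B5=T, B5=F, B6=S, B6=E, B7=F, B8=T
input #9 (n=1, r=5, z=0): events B1->F, B2->F, B3->T, B4->T, B4->T, B4->T, B4->F, B6->E, B5->T, B6->S, B5->F, B7->F, B8->T; covers B1=F, B2=F, B3=T, B4=T, B4=F, B5=T, B5=F, B6=S, B6=E, B7=F, B8=T
union over the pool: B1=T, B1=F, B2=T, B2=F, B3=T, B3=F, B4=T, B4=F, B5=T, B5=F, B6=S, B6=E, B7=T, B7=F, B8=T, B8=F, B9=T, B9=F, B10=E
uncovered (1 of 20): B10=S

Answer: B10=S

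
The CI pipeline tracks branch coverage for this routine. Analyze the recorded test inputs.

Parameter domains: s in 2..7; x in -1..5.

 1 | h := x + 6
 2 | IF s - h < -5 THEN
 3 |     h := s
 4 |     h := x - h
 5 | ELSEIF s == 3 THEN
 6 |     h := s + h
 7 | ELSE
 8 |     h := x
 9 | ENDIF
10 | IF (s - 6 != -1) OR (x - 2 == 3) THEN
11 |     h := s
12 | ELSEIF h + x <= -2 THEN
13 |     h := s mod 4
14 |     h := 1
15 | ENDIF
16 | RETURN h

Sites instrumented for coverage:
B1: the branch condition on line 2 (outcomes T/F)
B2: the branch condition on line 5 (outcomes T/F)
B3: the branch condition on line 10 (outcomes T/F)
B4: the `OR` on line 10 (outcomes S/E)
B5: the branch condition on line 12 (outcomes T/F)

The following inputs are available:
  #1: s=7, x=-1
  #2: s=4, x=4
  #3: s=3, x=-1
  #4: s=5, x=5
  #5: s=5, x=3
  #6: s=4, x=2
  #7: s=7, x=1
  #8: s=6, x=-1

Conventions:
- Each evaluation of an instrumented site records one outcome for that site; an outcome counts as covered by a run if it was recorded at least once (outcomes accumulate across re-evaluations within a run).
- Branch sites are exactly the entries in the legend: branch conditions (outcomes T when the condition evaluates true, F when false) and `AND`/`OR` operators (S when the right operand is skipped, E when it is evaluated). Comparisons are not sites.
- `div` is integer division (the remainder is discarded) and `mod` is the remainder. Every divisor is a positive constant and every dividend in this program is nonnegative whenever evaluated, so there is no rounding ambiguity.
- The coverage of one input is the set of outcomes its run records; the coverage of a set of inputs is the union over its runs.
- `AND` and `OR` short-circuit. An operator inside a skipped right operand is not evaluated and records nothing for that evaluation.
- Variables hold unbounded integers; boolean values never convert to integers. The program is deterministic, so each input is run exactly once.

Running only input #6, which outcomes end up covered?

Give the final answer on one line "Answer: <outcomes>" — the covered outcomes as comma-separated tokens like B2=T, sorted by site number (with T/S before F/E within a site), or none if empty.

Event log for input #6 (s=4, x=2):
  B1->F, B2->F, B4->S, B3->T
collecting distinct outcomes: B1=F, B2=F, B3=T, B4=S

Answer: B1=F, B2=F, B3=T, B4=S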